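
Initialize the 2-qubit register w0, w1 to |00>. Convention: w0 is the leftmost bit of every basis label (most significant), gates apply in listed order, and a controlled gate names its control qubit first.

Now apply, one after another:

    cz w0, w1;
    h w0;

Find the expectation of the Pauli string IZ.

In the final state, IZ has expectation 1.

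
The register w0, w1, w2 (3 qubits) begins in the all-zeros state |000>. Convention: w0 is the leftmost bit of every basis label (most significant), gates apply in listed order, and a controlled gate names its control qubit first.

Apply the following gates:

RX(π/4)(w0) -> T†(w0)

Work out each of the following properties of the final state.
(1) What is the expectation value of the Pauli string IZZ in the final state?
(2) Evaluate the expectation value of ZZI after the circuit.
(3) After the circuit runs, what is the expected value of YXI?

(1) The observable IZZ averages to 1.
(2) The observable ZZI averages to sqrt(2)/2.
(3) In the final state, YXI has expectation 0.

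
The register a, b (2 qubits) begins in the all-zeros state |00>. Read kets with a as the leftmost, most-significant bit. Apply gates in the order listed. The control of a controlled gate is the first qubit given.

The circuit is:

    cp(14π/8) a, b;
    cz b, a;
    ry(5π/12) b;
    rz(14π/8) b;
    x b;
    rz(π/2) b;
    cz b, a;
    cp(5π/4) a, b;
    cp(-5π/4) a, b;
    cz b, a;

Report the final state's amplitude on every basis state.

After the circuit, the state carries amplitude (-sqrt(2 - sqrt(2))/4 + sqrt(3*sqrt(2) + 6)/4)*exp(5*I*pi/8) on |00>, (-sqrt(sqrt(2) + 2)/4 - sqrt(6 - 3*sqrt(2))/4)*exp(3*I*pi/8) on |01>, 0 on |10>, 0 on |11>.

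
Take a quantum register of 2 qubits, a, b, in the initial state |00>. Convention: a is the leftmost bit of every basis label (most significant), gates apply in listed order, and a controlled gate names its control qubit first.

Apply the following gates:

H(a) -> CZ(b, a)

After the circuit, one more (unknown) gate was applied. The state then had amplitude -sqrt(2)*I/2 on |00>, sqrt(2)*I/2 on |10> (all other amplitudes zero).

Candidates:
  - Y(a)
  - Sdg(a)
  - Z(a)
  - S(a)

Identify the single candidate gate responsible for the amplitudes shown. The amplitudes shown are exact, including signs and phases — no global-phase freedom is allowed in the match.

It was Y(a) that produced the state shown.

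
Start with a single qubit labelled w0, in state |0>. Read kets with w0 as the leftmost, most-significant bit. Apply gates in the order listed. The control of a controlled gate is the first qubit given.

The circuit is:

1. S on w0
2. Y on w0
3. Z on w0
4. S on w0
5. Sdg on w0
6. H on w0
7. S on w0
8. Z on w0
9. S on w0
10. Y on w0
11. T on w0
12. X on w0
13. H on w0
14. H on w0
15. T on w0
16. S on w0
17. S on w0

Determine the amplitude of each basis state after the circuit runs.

The resulting statevector has amplitude sqrt(2)*exp(I*pi/4)/2 on |0>, -sqrt(2)*exp(I*pi/4)/2 on |1>.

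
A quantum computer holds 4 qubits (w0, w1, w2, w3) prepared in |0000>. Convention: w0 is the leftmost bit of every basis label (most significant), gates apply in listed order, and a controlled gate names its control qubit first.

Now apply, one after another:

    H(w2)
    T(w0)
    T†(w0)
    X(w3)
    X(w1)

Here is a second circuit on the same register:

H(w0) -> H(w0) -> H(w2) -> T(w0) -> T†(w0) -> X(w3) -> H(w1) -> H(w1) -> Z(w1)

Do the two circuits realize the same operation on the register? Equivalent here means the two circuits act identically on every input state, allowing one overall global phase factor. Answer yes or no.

No — the two circuits implement different unitaries, even allowing a global phase.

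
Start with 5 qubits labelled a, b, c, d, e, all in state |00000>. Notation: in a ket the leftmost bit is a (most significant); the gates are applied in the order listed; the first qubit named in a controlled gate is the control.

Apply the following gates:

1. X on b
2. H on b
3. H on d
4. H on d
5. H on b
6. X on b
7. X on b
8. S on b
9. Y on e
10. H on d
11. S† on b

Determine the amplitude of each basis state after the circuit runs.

The final amplitudes are sqrt(2)*I/2 on |01001>, sqrt(2)*I/2 on |01011>, and 0 on every other basis state. Key observation: steps 1-6 multiply out to the identity, so the circuit reduces to the remaining gates.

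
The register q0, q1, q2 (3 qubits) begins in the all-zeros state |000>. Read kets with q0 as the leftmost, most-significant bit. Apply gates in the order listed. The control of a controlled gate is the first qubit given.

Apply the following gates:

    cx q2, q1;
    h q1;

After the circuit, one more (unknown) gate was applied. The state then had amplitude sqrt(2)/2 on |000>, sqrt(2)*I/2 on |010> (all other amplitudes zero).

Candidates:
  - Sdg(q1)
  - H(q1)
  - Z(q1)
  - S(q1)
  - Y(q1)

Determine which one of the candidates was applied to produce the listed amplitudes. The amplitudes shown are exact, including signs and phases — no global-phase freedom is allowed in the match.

The unique candidate consistent with the amplitudes is S(q1).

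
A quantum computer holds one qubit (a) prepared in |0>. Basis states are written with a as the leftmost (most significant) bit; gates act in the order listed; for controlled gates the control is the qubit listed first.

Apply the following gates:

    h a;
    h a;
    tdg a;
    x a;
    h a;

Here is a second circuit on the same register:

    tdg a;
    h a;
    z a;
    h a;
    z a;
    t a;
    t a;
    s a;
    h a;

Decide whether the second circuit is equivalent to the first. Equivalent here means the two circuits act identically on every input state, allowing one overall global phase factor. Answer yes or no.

Yes — the two circuits implement the same unitary up to a global phase.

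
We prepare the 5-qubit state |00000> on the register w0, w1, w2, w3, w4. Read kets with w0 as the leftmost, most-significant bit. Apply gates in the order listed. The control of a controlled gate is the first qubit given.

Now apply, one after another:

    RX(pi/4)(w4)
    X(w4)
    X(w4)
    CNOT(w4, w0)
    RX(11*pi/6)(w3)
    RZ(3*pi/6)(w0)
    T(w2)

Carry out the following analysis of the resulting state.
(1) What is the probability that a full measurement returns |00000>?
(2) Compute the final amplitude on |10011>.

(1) The probability of measuring |00000> is sqrt(6)/16 + sqrt(2)/8 + sqrt(3)/8 + 1/4. Key observation: gates 2-3 undo each other exactly, leaving only the rest of the circuit to track.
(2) |10011> carries amplitude sqrt(2 - sqrt(2))*(-sqrt(6) + sqrt(2))*exp(I*pi/4)/8 in the final state.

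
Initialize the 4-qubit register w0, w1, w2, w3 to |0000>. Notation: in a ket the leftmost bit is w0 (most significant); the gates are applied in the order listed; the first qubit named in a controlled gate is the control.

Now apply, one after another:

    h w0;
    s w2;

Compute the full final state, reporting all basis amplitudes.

The resulting statevector has amplitude sqrt(2)/2 on |0000>, sqrt(2)/2 on |1000>, and 0 on every other basis state.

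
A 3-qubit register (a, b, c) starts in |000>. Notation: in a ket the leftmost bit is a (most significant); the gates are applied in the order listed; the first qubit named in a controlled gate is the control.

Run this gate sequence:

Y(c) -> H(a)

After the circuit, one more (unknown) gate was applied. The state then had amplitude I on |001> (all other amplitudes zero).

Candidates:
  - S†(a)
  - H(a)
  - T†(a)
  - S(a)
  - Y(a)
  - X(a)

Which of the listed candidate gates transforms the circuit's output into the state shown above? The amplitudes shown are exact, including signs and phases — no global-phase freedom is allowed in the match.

It was H(a) that produced the state shown.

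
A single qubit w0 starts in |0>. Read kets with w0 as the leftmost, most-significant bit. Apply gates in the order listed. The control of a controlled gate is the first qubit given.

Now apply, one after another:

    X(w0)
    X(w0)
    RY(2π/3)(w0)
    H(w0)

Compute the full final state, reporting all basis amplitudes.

The final amplitudes are sqrt(2)/4 + sqrt(6)/4 on |0>, -sqrt(6)/4 + sqrt(2)/4 on |1>.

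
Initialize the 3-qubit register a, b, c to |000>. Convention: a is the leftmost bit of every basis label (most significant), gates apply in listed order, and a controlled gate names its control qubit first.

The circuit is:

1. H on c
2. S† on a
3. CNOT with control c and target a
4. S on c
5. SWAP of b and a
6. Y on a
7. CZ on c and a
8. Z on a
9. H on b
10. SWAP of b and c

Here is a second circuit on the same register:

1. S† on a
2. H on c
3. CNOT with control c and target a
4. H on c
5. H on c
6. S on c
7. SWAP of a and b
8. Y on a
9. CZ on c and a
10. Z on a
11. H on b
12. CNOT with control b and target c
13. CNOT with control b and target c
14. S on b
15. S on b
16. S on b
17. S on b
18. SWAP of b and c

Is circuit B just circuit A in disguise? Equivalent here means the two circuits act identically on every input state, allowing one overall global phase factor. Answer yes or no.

Yes: on every input state the two circuits agree up to one overall phase factor.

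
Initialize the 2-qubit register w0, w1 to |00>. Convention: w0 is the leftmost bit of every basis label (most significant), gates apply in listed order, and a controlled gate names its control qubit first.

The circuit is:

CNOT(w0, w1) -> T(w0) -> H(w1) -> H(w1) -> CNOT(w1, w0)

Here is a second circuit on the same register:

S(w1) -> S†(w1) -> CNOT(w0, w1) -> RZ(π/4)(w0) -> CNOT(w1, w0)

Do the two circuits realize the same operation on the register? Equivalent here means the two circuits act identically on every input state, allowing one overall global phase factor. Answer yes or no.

Yes — the two circuits implement the same unitary up to a global phase.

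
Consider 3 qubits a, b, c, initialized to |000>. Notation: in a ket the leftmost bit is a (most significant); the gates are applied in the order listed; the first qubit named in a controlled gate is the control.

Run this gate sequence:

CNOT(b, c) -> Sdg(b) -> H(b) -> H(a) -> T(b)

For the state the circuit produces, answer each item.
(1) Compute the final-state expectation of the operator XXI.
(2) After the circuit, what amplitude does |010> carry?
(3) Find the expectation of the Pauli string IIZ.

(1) In the final state, XXI has expectation sqrt(2)/2.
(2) The amplitude on |010> is exp(I*pi/4)/2.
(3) The expectation value of IIZ is 1.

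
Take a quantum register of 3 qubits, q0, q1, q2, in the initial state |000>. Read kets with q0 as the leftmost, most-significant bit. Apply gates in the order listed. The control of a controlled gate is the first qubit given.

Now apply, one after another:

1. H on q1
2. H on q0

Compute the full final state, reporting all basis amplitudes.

The final amplitudes are 1/2 on |000>, 0 on |001>, 1/2 on |010>, 0 on |011>, 1/2 on |100>, 0 on |101>, 1/2 on |110>, 0 on |111>.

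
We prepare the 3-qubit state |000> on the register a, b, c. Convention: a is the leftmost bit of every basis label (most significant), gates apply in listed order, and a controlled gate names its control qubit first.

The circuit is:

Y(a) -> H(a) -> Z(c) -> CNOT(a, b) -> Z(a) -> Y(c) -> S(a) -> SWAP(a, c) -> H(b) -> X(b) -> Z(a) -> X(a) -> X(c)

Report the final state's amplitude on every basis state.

The final amplitudes are -I/2 on |000>, 1/2 on |001>, I/2 on |010>, 1/2 on |011>, 0 on |100>, 0 on |101>, 0 on |110>, 0 on |111>.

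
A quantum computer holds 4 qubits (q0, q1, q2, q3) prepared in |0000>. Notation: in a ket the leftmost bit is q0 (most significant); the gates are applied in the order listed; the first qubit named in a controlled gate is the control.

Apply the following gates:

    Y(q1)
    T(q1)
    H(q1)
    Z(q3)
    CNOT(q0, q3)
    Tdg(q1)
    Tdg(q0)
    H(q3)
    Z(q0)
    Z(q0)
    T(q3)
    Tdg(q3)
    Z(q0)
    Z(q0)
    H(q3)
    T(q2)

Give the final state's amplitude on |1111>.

The final state's coefficient on |1111> equals 0.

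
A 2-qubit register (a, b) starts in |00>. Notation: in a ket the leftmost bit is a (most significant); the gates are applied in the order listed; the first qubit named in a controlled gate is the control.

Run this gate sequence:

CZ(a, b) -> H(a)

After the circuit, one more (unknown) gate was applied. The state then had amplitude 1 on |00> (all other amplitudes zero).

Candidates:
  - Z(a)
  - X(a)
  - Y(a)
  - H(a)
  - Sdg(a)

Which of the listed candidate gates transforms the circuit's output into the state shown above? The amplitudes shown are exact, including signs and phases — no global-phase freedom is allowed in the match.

The applied gate was H(a).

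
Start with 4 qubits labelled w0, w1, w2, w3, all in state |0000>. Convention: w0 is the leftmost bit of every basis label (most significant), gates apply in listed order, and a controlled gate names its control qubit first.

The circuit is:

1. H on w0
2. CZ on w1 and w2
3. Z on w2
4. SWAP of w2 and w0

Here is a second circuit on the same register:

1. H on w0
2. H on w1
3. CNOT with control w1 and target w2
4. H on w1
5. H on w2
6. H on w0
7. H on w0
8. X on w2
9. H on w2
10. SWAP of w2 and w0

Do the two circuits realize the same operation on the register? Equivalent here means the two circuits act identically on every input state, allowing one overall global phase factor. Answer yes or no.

No — the two circuits implement different unitaries, even allowing a global phase.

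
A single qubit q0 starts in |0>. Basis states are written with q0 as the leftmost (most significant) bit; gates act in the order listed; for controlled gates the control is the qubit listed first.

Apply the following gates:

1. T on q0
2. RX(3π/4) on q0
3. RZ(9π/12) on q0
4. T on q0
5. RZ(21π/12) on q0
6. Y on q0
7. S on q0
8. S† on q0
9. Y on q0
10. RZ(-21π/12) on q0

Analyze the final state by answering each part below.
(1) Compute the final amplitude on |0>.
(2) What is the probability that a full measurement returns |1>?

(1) The final state's coefficient on |0> equals -sqrt(2 - sqrt(2))*exp(5*I*pi/8)/2. Key observation: the block from step 5 through step 10 cancels to the identity and can be dropped.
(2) The probability of measuring |1> is sqrt(2)/4 + 1/2.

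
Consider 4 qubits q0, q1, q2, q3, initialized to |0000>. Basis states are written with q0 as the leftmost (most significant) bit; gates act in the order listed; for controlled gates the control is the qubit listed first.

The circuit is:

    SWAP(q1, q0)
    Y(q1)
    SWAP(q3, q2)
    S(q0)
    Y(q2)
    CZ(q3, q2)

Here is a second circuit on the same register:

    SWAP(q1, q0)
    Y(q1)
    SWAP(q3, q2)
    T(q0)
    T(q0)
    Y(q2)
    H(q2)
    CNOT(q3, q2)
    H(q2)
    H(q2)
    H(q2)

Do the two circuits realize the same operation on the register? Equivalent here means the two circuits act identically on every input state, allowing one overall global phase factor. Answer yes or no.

Yes — the two circuits implement the same unitary up to a global phase.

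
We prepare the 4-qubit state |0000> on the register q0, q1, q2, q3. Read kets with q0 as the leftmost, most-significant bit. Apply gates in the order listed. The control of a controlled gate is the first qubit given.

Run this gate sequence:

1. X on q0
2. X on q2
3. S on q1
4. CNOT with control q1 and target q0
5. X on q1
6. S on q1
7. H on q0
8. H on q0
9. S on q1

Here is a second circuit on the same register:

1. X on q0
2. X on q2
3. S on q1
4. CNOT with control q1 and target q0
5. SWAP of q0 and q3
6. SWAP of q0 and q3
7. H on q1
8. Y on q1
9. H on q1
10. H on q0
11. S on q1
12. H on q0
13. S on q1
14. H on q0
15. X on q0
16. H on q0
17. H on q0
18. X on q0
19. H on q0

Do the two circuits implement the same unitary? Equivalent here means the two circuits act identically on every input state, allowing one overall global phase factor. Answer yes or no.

No: there is an input state on which the two circuits produce genuinely different outputs (not merely differing by a phase).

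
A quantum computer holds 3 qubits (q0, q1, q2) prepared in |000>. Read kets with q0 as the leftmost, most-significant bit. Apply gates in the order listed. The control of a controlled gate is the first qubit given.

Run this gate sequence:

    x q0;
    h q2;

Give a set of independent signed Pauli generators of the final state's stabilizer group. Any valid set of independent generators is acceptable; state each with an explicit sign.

The final state is stabilized by the group generated by +IIX, -ZII, +IZI; other independent generating sets are equally valid.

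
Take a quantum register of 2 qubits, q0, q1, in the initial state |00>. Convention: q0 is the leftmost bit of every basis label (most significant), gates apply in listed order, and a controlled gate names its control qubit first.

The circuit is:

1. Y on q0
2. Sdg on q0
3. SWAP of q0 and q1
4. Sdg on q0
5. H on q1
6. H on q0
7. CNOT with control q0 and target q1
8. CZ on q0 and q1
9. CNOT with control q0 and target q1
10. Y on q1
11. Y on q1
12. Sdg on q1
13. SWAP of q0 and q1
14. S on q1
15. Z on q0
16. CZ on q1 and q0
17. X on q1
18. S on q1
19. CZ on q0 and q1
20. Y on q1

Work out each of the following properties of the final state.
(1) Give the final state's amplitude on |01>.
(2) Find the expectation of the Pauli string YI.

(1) The amplitude on |01> is 1/2.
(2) The expectation value of YI is 0.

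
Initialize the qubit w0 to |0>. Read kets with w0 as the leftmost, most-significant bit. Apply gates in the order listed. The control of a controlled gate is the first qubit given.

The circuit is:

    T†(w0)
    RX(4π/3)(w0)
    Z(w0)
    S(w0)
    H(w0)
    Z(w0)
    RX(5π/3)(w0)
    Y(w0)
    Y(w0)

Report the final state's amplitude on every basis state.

The resulting statevector has amplitude (1 - I)*(sqrt(2)*(2 + I) + sqrt(6)*I)/8 on |0>, (1 - I)*(-sqrt(6) + sqrt(2)*(1 + 2*I))/8 on |1>.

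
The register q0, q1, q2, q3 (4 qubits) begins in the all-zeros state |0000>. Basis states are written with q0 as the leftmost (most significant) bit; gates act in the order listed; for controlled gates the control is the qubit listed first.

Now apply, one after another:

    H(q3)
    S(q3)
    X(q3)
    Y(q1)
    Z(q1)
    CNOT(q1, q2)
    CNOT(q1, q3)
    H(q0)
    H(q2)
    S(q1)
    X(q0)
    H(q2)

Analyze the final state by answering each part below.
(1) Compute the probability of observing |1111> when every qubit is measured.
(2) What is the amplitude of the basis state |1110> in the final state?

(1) Outcome |1111> occurs with probability 1/4.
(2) |1110> carries amplitude 1/2 in the final state.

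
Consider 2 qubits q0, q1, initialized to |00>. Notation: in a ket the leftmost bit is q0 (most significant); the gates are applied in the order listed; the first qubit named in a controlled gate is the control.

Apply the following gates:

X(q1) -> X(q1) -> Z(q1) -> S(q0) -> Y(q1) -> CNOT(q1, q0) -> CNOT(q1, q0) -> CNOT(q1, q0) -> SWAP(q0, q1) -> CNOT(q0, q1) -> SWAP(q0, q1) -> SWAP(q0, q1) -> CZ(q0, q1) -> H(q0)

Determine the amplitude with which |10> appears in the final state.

The final state's coefficient on |10> equals -sqrt(2)*I/2. Key observation: gates 1-2 undo each other exactly, leaving only the rest of the circuit to track.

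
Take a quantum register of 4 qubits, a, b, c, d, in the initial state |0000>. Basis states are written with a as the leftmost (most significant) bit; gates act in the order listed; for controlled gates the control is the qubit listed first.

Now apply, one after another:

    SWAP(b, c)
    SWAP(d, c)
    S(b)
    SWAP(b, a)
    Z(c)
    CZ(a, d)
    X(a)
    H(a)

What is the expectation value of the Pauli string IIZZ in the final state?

The expectation value of IIZZ is 1.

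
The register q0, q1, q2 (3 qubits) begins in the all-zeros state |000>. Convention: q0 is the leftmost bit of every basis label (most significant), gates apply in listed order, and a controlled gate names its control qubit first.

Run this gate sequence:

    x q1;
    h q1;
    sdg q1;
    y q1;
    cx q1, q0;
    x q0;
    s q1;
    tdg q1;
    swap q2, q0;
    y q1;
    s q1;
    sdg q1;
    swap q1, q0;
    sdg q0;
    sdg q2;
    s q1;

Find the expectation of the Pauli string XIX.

The expectation value of XIX is -sqrt(2)/2. Key observation: the block from step 11 through step 12 cancels to the identity and can be dropped.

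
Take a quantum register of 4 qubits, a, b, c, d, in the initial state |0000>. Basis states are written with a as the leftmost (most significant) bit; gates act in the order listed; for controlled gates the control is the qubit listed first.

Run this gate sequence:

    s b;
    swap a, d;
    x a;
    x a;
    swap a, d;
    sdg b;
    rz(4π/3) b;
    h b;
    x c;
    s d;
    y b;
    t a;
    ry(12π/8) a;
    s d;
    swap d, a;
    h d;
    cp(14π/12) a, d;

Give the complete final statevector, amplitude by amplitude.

The resulting statevector has amplitude -sqrt(2)*exp(5*I*pi/6)/2 on |0011>, sqrt(2)*exp(5*I*pi/6)/2 on |0111>, and 0 on every other basis state. Key observation: gates 1-6 undo each other exactly, leaving only the rest of the circuit to track.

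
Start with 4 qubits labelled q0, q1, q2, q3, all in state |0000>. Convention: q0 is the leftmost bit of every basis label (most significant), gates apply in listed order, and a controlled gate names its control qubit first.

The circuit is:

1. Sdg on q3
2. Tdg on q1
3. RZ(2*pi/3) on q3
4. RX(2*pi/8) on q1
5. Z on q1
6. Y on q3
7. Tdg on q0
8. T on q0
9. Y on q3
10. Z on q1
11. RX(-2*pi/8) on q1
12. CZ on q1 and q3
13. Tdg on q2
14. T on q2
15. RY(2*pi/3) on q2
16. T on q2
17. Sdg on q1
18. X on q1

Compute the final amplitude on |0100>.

|0100> carries amplitude -exp(2*I*pi/3)/2 in the final state. Key observation: steps 4-11 multiply out to the identity, so the circuit reduces to the remaining gates.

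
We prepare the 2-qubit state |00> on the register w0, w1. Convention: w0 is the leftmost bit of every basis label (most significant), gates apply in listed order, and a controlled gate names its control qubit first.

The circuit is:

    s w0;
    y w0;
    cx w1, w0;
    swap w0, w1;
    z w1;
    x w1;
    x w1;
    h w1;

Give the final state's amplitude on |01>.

|01> carries amplitude sqrt(2)*I/2 in the final state.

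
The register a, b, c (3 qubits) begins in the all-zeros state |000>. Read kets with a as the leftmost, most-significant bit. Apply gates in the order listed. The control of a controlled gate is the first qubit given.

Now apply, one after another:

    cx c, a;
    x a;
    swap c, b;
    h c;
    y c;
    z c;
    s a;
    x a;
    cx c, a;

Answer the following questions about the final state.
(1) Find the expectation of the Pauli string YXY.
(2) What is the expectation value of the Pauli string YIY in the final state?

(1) In the final state, YXY has expectation 0.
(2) In the final state, YIY has expectation -1.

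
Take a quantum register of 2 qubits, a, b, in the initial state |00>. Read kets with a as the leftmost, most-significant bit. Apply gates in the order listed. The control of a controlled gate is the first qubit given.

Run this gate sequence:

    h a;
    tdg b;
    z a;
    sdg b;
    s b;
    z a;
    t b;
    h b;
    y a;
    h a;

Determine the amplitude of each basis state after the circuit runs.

The resulting statevector has amplitude 0 on |00>, 0 on |01>, -sqrt(2)*I/2 on |10>, -sqrt(2)*I/2 on |11>.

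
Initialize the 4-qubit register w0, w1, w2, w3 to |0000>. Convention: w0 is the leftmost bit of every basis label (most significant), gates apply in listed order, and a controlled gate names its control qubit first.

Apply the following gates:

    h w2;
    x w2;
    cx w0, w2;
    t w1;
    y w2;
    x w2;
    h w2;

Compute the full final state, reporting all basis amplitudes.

After the circuit, the state carries amplitude I on |0010>, and 0 on every other basis state.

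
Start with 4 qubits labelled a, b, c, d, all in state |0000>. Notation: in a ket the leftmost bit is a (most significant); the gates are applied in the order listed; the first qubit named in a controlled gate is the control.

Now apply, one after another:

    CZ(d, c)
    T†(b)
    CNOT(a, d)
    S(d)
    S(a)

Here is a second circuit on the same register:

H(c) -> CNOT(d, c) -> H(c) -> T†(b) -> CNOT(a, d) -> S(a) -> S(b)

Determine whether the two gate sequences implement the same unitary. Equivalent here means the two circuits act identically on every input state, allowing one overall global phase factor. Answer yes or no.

No: there is an input state on which the two circuits produce genuinely different outputs (not merely differing by a phase).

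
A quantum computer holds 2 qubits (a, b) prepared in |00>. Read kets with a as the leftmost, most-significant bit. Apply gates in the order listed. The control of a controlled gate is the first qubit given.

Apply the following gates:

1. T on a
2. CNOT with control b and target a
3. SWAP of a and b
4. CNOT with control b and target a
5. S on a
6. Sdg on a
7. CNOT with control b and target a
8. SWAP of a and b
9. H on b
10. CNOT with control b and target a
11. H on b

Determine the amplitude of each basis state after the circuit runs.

After the circuit, the state carries amplitude 1/2 on |00>, 1/2 on |01>, 1/2 on |10>, -1/2 on |11>. Key observation: the block from step 3 through step 8 cancels to the identity and can be dropped.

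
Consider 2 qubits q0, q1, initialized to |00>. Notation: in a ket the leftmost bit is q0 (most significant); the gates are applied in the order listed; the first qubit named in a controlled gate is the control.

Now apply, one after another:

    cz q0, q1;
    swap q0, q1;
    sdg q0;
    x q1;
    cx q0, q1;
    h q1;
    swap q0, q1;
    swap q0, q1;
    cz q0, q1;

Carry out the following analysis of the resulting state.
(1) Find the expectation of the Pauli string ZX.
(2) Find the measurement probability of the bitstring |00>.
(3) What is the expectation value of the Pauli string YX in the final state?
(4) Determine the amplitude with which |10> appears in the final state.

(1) The expectation value of ZX is -1.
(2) Outcome |00> occurs with probability 1/2.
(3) The expectation value of YX is 0.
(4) The final state's coefficient on |10> equals 0.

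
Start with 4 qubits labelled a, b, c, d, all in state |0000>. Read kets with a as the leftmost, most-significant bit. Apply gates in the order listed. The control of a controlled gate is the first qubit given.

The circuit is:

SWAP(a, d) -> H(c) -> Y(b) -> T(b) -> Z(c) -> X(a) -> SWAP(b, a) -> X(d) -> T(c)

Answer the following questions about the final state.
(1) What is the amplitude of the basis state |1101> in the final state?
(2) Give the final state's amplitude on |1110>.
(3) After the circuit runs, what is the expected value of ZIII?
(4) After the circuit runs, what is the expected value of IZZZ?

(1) The amplitude on |1101> is sqrt(2)*exp(3*I*pi/4)/2.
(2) The amplitude on |1110> is 0.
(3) The observable ZIII averages to -1.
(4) The observable IZZZ averages to 0.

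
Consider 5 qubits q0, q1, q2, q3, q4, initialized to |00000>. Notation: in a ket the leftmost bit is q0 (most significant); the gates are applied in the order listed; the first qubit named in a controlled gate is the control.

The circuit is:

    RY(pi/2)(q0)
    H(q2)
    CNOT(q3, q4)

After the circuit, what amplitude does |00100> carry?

The final state's coefficient on |00100> equals 1/2.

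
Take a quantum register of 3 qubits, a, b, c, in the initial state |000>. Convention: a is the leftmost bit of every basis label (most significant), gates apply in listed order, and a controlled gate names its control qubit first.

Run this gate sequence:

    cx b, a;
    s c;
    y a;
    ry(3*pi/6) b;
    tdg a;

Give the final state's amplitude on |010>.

|010> carries amplitude 0 in the final state.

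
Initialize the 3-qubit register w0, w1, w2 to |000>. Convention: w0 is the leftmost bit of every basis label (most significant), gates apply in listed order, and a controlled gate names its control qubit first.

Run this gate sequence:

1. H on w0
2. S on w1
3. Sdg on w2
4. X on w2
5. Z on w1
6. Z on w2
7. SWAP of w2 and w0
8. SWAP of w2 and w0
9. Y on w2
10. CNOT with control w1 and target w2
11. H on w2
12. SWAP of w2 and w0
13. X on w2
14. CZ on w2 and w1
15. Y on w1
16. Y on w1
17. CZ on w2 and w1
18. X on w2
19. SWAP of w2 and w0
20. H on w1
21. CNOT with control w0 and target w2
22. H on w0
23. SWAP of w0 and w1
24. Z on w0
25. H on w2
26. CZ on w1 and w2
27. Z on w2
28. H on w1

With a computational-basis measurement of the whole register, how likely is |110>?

A full measurement returns |110> with probability 1/4. Key observation: gates 12-19 undo each other exactly, leaving only the rest of the circuit to track.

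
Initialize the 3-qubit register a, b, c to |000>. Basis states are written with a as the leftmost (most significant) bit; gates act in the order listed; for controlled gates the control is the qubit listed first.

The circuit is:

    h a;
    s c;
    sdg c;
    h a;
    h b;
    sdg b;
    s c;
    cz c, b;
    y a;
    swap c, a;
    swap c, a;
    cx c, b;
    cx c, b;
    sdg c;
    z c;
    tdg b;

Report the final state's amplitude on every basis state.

After the circuit, the state carries amplitude sqrt(2)*I/2 on |100>, -sqrt(2)*exp(3*I*pi/4)/2 on |110>, and 0 on every other basis state. Key observation: steps 10-11 multiply out to the identity, so the circuit reduces to the remaining gates.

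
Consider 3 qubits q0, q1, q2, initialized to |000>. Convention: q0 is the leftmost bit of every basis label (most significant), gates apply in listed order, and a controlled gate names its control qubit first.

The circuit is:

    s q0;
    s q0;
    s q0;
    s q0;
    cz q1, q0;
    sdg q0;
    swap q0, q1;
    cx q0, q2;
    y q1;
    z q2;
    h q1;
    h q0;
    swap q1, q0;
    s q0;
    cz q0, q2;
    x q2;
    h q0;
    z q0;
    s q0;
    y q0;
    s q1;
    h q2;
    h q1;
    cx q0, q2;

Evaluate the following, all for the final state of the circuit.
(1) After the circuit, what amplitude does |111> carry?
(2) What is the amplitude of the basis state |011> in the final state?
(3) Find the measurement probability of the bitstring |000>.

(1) The final state's coefficient on |111> equals sqrt(2)*I/4.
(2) The final state's coefficient on |011> equals sqrt(2)*I/4.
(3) Outcome |000> occurs with probability 1/8.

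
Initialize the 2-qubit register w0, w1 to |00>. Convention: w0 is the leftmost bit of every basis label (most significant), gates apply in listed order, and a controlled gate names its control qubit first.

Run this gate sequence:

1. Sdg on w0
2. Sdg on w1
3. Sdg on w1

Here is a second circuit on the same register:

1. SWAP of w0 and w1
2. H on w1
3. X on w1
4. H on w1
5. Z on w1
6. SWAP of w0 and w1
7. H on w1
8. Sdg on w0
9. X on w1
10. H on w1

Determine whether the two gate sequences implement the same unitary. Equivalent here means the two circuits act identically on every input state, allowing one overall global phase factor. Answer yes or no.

Yes, they are equivalent — the unitaries differ by at most a global phase.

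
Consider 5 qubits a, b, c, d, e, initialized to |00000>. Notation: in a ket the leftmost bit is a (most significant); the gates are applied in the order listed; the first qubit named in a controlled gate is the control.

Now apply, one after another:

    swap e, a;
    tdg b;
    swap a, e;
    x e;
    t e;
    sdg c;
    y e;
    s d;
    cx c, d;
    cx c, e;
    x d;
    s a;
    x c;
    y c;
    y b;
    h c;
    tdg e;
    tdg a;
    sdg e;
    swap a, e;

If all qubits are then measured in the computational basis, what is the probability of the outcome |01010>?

The probability of measuring |01010> is 1/2.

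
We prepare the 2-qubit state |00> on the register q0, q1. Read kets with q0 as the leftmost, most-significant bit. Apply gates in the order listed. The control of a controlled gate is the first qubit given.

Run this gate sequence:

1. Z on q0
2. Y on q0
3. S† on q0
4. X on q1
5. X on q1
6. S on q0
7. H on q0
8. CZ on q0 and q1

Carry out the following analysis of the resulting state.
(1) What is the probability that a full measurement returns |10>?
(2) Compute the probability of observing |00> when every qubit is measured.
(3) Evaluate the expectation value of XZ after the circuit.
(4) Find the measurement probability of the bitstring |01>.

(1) A full measurement returns |10> with probability 1/2. Key observation: the block from step 3 through step 6 cancels to the identity and can be dropped.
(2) A full measurement returns |00> with probability 1/2.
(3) The observable XZ averages to -1.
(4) A full measurement returns |01> with probability 0.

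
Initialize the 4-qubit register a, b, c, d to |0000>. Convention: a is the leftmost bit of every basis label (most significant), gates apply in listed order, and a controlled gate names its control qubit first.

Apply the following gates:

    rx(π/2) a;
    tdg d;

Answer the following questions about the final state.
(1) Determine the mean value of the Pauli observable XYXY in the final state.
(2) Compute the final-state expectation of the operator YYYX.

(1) In the final state, XYXY has expectation 0.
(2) In the final state, YYYX has expectation 0.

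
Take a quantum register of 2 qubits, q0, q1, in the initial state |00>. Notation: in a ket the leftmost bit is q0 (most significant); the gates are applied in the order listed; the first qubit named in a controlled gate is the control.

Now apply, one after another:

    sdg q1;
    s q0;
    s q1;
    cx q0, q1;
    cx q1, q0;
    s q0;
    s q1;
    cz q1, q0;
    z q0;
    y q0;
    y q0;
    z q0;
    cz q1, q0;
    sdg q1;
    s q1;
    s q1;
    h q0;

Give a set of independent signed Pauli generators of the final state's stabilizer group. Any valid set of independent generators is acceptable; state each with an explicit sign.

The final state is stabilized by the group generated by +XI, +IZ; other independent generating sets are equally valid. Key observation: the block from step 7 through step 14 cancels to the identity and can be dropped.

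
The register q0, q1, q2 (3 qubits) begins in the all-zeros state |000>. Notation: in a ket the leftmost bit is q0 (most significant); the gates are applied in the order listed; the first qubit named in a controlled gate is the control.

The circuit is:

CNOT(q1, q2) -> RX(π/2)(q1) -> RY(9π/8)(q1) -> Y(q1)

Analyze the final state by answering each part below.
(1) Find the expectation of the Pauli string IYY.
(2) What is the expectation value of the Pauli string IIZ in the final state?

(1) In the final state, IYY has expectation 0.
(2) In the final state, IIZ has expectation 1.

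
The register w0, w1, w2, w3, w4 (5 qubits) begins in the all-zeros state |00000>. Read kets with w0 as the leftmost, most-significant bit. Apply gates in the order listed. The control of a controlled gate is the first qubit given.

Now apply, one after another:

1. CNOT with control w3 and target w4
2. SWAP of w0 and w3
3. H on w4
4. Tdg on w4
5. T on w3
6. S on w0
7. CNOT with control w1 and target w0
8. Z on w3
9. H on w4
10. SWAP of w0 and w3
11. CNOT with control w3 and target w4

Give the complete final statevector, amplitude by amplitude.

After the circuit, the state carries amplitude 1/2 - exp(3*I*pi/4)/2 on |00000>, 1/2 + exp(3*I*pi/4)/2 on |00001>, and 0 on every other basis state.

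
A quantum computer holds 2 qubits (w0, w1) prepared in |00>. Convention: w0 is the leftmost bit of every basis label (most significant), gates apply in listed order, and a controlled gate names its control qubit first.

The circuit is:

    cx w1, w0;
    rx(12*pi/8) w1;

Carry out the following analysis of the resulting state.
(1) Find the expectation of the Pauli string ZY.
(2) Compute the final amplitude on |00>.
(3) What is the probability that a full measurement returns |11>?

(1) In the final state, ZY has expectation 1.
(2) The amplitude on |00> is -sqrt(2)/2.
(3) A full measurement returns |11> with probability 0.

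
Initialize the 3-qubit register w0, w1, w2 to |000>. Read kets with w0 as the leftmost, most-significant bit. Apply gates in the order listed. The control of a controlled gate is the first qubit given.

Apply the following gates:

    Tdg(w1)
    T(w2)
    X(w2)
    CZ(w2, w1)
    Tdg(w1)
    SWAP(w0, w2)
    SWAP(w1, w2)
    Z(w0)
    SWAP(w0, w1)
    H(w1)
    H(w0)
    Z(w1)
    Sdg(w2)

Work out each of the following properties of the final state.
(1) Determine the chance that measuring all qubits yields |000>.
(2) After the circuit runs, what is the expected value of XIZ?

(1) A full measurement returns |000> with probability 1/4.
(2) The expectation value of XIZ is 1.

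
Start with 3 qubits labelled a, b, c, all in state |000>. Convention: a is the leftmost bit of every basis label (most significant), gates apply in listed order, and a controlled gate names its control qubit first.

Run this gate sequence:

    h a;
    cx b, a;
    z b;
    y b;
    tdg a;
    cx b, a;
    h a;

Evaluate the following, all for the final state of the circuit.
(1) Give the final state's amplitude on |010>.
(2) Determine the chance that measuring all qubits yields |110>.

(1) |010> carries amplitude exp(I*pi/4)/2 + I/2 in the final state.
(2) A full measurement returns |110> with probability 1/2 - sqrt(2)/4.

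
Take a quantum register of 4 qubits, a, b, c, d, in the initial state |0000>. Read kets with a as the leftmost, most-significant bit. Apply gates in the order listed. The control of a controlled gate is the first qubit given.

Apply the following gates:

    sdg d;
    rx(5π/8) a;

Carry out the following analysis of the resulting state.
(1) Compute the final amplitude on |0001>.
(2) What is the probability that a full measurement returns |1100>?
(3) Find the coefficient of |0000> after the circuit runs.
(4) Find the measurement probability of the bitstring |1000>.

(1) |0001> carries amplitude 0 in the final state.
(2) The probability of measuring |1100> is 0.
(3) The final state's coefficient on |0000> equals cos(5*pi/16).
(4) Outcome |1000> occurs with probability sin(5*pi/16)**2.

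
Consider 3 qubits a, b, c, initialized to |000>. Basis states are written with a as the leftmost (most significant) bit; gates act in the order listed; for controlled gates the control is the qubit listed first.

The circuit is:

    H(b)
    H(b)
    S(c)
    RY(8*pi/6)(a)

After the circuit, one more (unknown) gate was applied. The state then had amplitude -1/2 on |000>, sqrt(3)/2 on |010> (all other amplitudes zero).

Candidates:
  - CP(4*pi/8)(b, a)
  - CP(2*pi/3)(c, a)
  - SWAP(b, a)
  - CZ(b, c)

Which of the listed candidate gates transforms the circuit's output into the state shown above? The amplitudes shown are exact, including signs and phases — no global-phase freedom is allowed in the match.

It was SWAP(b, a) that produced the state shown. Key observation: gates 1-2 undo each other exactly, leaving only the rest of the circuit to track.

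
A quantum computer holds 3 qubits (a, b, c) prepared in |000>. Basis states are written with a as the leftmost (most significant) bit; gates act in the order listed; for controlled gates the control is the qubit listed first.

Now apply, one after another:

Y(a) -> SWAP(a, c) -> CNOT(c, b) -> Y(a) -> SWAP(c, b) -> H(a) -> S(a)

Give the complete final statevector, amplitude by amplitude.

The final amplitudes are -sqrt(2)/2 on |011>, sqrt(2)*I/2 on |111>, and 0 on every other basis state.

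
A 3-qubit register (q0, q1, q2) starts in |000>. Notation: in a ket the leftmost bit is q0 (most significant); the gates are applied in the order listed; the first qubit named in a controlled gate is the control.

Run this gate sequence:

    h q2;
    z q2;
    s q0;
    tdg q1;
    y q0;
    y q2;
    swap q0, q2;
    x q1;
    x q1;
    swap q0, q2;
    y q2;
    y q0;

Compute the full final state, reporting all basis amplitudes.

After the circuit, the state carries amplitude sqrt(2)/2 on |000>, -sqrt(2)/2 on |001>, and 0 on every other basis state. Key observation: the block from step 5 through step 12 cancels to the identity and can be dropped.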